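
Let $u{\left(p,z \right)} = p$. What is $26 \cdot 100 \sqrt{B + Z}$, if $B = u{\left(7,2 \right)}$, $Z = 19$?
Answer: $2600 \sqrt{26} \approx 13257.0$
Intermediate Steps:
$B = 7$
$26 \cdot 100 \sqrt{B + Z} = 26 \cdot 100 \sqrt{7 + 19} = 2600 \sqrt{26}$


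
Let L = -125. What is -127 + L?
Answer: -252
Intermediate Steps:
-127 + L = -127 - 125 = -252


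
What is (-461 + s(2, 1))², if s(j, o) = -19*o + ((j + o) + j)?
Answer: 225625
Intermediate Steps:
s(j, o) = -18*o + 2*j (s(j, o) = -19*o + (o + 2*j) = -18*o + 2*j)
(-461 + s(2, 1))² = (-461 + (-18*1 + 2*2))² = (-461 + (-18 + 4))² = (-461 - 14)² = (-475)² = 225625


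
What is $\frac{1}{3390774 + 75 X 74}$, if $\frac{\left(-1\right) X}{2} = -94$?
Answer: $\frac{1}{4434174} \approx 2.2552 \cdot 10^{-7}$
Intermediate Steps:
$X = 188$ ($X = \left(-2\right) \left(-94\right) = 188$)
$\frac{1}{3390774 + 75 X 74} = \frac{1}{3390774 + 75 \cdot 188 \cdot 74} = \frac{1}{3390774 + 14100 \cdot 74} = \frac{1}{3390774 + 1043400} = \frac{1}{4434174}$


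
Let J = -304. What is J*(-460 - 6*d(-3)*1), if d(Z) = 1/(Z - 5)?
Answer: 139612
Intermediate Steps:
d(Z) = 1/(-5 + Z)
J*(-460 - 6*d(-3)*1) = -304*(-460 - 6/(-5 - 3)*1) = -304*(-460 - 6/(-8)*1) = -304*(-460 - 6*(-⅛)*1) = -304*(-460 + (¾)*1) = -304*(-460 + ¾) = -304*(-1837/4) = 139612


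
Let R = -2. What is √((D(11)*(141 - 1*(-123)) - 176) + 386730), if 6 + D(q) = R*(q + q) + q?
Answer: √376258 ≈ 613.40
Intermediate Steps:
D(q) = -6 - 3*q (D(q) = -6 + (-2*(q + q) + q) = -6 + (-4*q + q) = -6 - 3*q)
√((D(11)*(141 - 1*(-123)) - 176) + 386730) = √(((-6 - 3*11)*(141 - 1*(-123)) - 176) + 386730) = √(((-6 - 33)*(141 + 123) - 176) + 386730) = √((-39*264 - 176) + 386730) = √((-10296 - 176) + 386730) = √(-10472 + 386730) = √376258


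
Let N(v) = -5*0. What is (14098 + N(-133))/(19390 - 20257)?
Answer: -14098/867 ≈ -16.261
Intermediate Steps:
N(v) = 0
(14098 + N(-133))/(19390 - 20257) = (14098 + 0)/(19390 - 20257) = 14098/(-867) = 14098*(-1/867) = -14098/867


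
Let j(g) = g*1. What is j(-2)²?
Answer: 4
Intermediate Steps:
j(g) = g
j(-2)² = (-2)² = 4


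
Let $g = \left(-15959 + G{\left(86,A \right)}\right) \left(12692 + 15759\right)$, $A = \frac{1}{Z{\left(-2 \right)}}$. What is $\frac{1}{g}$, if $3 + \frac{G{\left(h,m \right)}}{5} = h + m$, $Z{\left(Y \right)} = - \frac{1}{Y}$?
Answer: $- \frac{1}{441957834} \approx -2.2627 \cdot 10^{-9}$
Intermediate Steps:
$A = 2$ ($A = \frac{1}{\left(-1\right) \frac{1}{-2}} = \frac{1}{\left(-1\right) \left(- \frac{1}{2}\right)} = \frac{1}{\frac{1}{2}} = 2$)
$G{\left(h,m \right)} = -15 + 5 h + 5 m$ ($G{\left(h,m \right)} = -15 + 5 \left(h + m\right) = -15 + \left(5 h + 5 m\right) = -15 + 5 h + 5 m$)
$g = -441957834$ ($g = \left(-15959 + \left(-15 + 5 \cdot 86 + 5 \cdot 2\right)\right) \left(12692 + 15759\right) = \left(-15959 + \left(-15 + 430 + 10\right)\right) 28451 = \left(-15959 + 425\right) 28451 = \left(-15534\right) 28451 = -441957834$)
$\frac{1}{g} = \frac{1}{-441957834} = - \frac{1}{441957834}$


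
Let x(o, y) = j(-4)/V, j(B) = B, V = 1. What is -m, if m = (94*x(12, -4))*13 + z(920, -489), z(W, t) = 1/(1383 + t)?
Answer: 4369871/894 ≈ 4888.0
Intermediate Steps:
x(o, y) = -4 (x(o, y) = -4/1 = -4*1 = -4)
m = -4369871/894 (m = (94*(-4))*13 + 1/(1383 - 489) = -376*13 + 1/894 = -4888 + 1/894 = -4369871/894 ≈ -4888.0)
-m = -1*(-4369871/894) = 4369871/894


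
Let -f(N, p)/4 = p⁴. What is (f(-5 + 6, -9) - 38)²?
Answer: 690743524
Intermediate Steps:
f(N, p) = -4*p⁴
(f(-5 + 6, -9) - 38)² = (-4*(-9)⁴ - 38)² = (-4*6561 - 38)² = (-26244 - 38)² = (-26282)² = 690743524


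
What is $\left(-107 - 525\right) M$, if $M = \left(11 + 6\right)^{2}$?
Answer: $-182648$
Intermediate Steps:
$M = 289$ ($M = 17^{2} = 289$)
$\left(-107 - 525\right) M = \left(-107 - 525\right) 289 = \left(-632\right) 289 = -182648$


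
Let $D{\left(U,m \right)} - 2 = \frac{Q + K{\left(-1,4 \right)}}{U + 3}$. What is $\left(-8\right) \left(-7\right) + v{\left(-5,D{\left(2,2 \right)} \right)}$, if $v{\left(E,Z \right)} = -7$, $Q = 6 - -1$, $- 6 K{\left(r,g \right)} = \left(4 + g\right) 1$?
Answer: $49$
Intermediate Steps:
$K{\left(r,g \right)} = - \frac{2}{3} - \frac{g}{6}$ ($K{\left(r,g \right)} = - \frac{\left(4 + g\right) 1}{6} = - \frac{4 + g}{6} = - \frac{2}{3} - \frac{g}{6}$)
$Q = 7$ ($Q = 6 + 1 = 7$)
$D{\left(U,m \right)} = 2 + \frac{17}{3 \left(3 + U\right)}$ ($D{\left(U,m \right)} = 2 + \frac{7 - \frac{4}{3}}{U + 3} = 2 + \frac{7 - \frac{4}{3}}{3 + U} = 2 + \frac{17}{3 \left(3 + U\right)}$)
$\left(-8\right) \left(-7\right) + v{\left(-5,D{\left(2,2 \right)} \right)} = \left(-8\right) \left(-7\right) - 7 = 56 - 7 = 49$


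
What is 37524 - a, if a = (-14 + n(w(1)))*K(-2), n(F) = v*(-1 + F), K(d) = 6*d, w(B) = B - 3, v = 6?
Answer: 37140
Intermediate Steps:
w(B) = -3 + B
n(F) = -6 + 6*F (n(F) = 6*(-1 + F) = -6 + 6*F)
a = 384 (a = (-14 + (-6 + 6*(-3 + 1)))*(6*(-2)) = (-14 + (-6 + 6*(-2)))*(-12) = (-14 + (-6 - 12))*(-12) = (-14 - 18)*(-12) = -32*(-12) = 384)
37524 - a = 37524 - 1*384 = 37524 - 384 = 37140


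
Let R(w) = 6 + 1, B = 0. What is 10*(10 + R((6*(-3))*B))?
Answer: 170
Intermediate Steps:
R(w) = 7
10*(10 + R((6*(-3))*B)) = 10*(10 + 7) = 10*17 = 170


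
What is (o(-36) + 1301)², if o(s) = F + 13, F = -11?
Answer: 1697809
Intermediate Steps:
o(s) = 2 (o(s) = -11 + 13 = 2)
(o(-36) + 1301)² = (2 + 1301)² = 1303² = 1697809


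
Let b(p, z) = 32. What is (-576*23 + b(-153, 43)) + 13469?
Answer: 253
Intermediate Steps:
(-576*23 + b(-153, 43)) + 13469 = (-576*23 + 32) + 13469 = (-13248 + 32) + 13469 = -13216 + 13469 = 253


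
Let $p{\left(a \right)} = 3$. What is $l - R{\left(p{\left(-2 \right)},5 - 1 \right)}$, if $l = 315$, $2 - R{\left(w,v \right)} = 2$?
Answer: $315$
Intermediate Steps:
$R{\left(w,v \right)} = 0$ ($R{\left(w,v \right)} = 2 - 2 = 0$)
$l - R{\left(p{\left(-2 \right)},5 - 1 \right)} = 315 - 0 = 315 + 0 = 315$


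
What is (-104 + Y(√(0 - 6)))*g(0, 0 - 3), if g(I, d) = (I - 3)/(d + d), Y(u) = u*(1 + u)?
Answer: -55 + I*√6/2 ≈ -55.0 + 1.2247*I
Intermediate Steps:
g(I, d) = (-3 + I)/(2*d) (g(I, d) = (-3 + I)/((2*d)) = (-3 + I)*(1/(2*d)) = (-3 + I)/(2*d))
(-104 + Y(√(0 - 6)))*g(0, 0 - 3) = (-104 + √(0 - 6)*(1 + √(0 - 6)))*((-3 + 0)/(2*(0 - 3))) = (-104 + √(-6)*(1 + √(-6)))*((½)*(-3)/(-3)) = (-104 + (I*√6)*(1 + I*√6))*((½)*(-⅓)*(-3)) = (-104 + I*√6*(1 + I*√6))*(½) = -52 + I*√6*(1 + I*√6)/2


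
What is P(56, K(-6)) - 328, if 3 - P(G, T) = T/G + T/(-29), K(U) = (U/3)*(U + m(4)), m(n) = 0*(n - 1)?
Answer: -131869/406 ≈ -324.80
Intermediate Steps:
m(n) = 0 (m(n) = 0*(-1 + n) = 0)
K(U) = U²/3 (K(U) = (U/3)*(U + 0) = (U*(⅓))*U = (U/3)*U = U²/3)
P(G, T) = 3 + T/29 - T/G (P(G, T) = 3 - (T/G + T/(-29)) = 3 - (T/G + T*(-1/29)) = 3 - (T/G - T/29) = 3 - (-T/29 + T/G) = 3 + (T/29 - T/G) = 3 + T/29 - T/G)
P(56, K(-6)) - 328 = (3 + ((⅓)*(-6)²)/29 - 1*(⅓)*(-6)²/56) - 328 = (3 + ((⅓)*36)/29 - 1*(⅓)*36*1/56) - 328 = (3 + (1/29)*12 - 1*12*1/56) - 328 = (3 + 12/29 - 3/14) - 328 = 1299/406 - 328 = -131869/406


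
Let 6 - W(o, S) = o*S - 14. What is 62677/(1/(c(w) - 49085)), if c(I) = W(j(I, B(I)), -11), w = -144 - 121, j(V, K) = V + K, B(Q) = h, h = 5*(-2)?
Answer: -3264844930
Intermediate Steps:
h = -10
B(Q) = -10
j(V, K) = K + V
w = -265
W(o, S) = 20 - S*o (W(o, S) = 6 - (o*S - 14) = 6 - (S*o - 14) = 6 - (-14 + S*o) = 6 + (14 - S*o) = 20 - S*o)
c(I) = -90 + 11*I (c(I) = 20 - 1*(-11)*(-10 + I) = 20 + (-110 + 11*I) = -90 + 11*I)
62677/(1/(c(w) - 49085)) = 62677/(1/((-90 + 11*(-265)) - 49085)) = 62677/(1/((-90 - 2915) - 49085)) = 62677/(1/(-3005 - 49085)) = 62677/(1/(-52090)) = 62677/(-1/52090) = 62677*(-52090) = -3264844930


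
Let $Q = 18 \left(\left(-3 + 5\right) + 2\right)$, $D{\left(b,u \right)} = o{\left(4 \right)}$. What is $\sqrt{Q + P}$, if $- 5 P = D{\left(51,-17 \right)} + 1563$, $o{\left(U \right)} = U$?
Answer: $\frac{i \sqrt{6035}}{5} \approx 15.537 i$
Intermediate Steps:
$D{\left(b,u \right)} = 4$
$P = - \frac{1567}{5}$ ($P = - \frac{4 + 1563}{5} = \left(- \frac{1}{5}\right) 1567 = - \frac{1567}{5} \approx -313.4$)
$Q = 72$ ($Q = 18 \left(2 + 2\right) = 18 \cdot 4 = 72$)
$\sqrt{Q + P} = \sqrt{72 - \frac{1567}{5}} = \sqrt{- \frac{1207}{5}} = \frac{i \sqrt{6035}}{5}$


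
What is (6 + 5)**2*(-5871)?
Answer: -710391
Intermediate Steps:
(6 + 5)**2*(-5871) = 11**2*(-5871) = 121*(-5871) = -710391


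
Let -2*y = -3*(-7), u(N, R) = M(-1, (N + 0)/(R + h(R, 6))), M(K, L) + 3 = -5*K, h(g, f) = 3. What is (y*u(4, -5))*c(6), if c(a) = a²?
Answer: -756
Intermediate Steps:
M(K, L) = -3 - 5*K
u(N, R) = 2 (u(N, R) = -3 - 5*(-1) = -3 + 5 = 2)
y = -21/2 (y = -(-3)*(-7)/2 = -½*21 = -21/2 ≈ -10.500)
(y*u(4, -5))*c(6) = -21/2*2*6² = -21*36 = -756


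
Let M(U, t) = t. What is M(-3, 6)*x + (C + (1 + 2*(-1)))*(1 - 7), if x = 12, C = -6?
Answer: 114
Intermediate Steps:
M(-3, 6)*x + (C + (1 + 2*(-1)))*(1 - 7) = 6*12 + (-6 + (1 + 2*(-1)))*(1 - 7) = 72 + (-6 + (1 - 2))*(-6) = 72 + (-6 - 1)*(-6) = 72 - 7*(-6) = 72 + 42 = 114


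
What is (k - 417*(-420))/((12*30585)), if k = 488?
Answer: 43907/91755 ≈ 0.47852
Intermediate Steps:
(k - 417*(-420))/((12*30585)) = (488 - 417*(-420))/((12*30585)) = (488 + 175140)/367020 = 175628*(1/367020) = 43907/91755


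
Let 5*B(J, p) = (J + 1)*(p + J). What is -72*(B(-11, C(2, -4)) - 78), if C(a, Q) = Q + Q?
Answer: 2880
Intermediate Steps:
C(a, Q) = 2*Q
B(J, p) = (1 + J)*(J + p)/5 (B(J, p) = ((J + 1)*(p + J))/5 = ((1 + J)*(J + p))/5 = (1 + J)*(J + p)/5)
-72*(B(-11, C(2, -4)) - 78) = -72*(((⅕)*(-11) + (2*(-4))/5 + (⅕)*(-11)² + (⅕)*(-11)*(2*(-4))) - 78) = -72*((-11/5 + (⅕)*(-8) + (⅕)*121 + (⅕)*(-11)*(-8)) - 78) = -72*((-11/5 - 8/5 + 121/5 + 88/5) - 78) = -72*(38 - 78) = -72*(-40) = 2880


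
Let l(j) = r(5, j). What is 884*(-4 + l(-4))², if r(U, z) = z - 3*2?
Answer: 173264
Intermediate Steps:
r(U, z) = -6 + z (r(U, z) = z - 6 = -6 + z)
l(j) = -6 + j
884*(-4 + l(-4))² = 884*(-4 + (-6 - 4))² = 884*(-4 - 10)² = 884*(-14)² = 884*196 = 173264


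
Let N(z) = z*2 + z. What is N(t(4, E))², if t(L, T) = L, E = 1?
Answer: 144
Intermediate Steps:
N(z) = 3*z (N(z) = 2*z + z = 3*z)
N(t(4, E))² = (3*4)² = 12² = 144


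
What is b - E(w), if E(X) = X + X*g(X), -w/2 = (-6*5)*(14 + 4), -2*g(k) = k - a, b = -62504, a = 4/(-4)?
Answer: 520156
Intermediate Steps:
a = -1 (a = 4*(-¼) = -1)
g(k) = -½ - k/2 (g(k) = -(k - 1*(-1))/2 = -(k + 1)/2 = -(1 + k)/2 = -½ - k/2)
w = 1080 (w = -2*(-6*5)*(14 + 4) = -(-60)*18 = -2*(-540) = 1080)
E(X) = X + X*(-½ - X/2)
b - E(w) = -62504 - 1080*(1 - 1*1080)/2 = -62504 - 1080*(1 - 1080)/2 = -62504 - 1080*(-1079)/2 = -62504 - 1*(-582660) = -62504 + 582660 = 520156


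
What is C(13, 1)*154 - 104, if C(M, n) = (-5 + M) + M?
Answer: 3130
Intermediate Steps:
C(M, n) = -5 + 2*M
C(13, 1)*154 - 104 = (-5 + 2*13)*154 - 104 = (-5 + 26)*154 - 104 = 21*154 - 104 = 3234 - 104 = 3130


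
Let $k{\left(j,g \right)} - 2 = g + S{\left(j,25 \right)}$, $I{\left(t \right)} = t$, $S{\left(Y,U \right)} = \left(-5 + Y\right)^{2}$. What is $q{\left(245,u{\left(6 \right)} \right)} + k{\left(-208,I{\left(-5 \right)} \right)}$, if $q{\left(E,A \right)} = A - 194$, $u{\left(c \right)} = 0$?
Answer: $45172$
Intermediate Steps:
$k{\left(j,g \right)} = 2 + g + \left(-5 + j\right)^{2}$ ($k{\left(j,g \right)} = 2 + \left(g + \left(-5 + j\right)^{2}\right) = 2 + g + \left(-5 + j\right)^{2}$)
$q{\left(E,A \right)} = -194 + A$ ($q{\left(E,A \right)} = A - 194 = -194 + A$)
$q{\left(245,u{\left(6 \right)} \right)} + k{\left(-208,I{\left(-5 \right)} \right)} = \left(-194 + 0\right) + \left(2 - 5 + \left(-5 - 208\right)^{2}\right) = -194 + \left(2 - 5 + \left(-213\right)^{2}\right) = -194 + \left(2 - 5 + 45369\right) = -194 + 45366 = 45172$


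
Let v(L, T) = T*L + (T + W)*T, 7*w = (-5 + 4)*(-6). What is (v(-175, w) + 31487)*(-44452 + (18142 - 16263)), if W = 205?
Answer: -65739481107/49 ≈ -1.3416e+9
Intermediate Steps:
w = 6/7 (w = ((-5 + 4)*(-6))/7 = (-1*(-6))/7 = (⅐)*6 = 6/7 ≈ 0.85714)
v(L, T) = L*T + T*(205 + T) (v(L, T) = T*L + (T + 205)*T = L*T + (205 + T)*T = L*T + T*(205 + T))
(v(-175, w) + 31487)*(-44452 + (18142 - 16263)) = (6*(205 - 175 + 6/7)/7 + 31487)*(-44452 + (18142 - 16263)) = ((6/7)*(216/7) + 31487)*(-44452 + 1879) = (1296/49 + 31487)*(-42573) = (1544159/49)*(-42573) = -65739481107/49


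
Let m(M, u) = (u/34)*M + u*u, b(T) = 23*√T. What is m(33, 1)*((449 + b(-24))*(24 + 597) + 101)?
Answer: 9344155/17 + 956961*I*√6/17 ≈ 5.4966e+5 + 1.3789e+5*I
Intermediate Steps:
m(M, u) = u² + M*u/34 (m(M, u) = (u*(1/34))*M + u² = (u/34)*M + u² = M*u/34 + u² = u² + M*u/34)
m(33, 1)*((449 + b(-24))*(24 + 597) + 101) = ((1/34)*1*(33 + 34*1))*((449 + 23*√(-24))*(24 + 597) + 101) = ((1/34)*1*(33 + 34))*((449 + 23*(2*I*√6))*621 + 101) = ((1/34)*1*67)*((449 + 46*I*√6)*621 + 101) = 67*((278829 + 28566*I*√6) + 101)/34 = 67*(278930 + 28566*I*√6)/34 = 9344155/17 + 956961*I*√6/17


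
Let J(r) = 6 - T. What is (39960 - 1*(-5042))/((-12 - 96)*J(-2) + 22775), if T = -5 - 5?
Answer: 45002/21047 ≈ 2.1382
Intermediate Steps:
T = -10
J(r) = 16 (J(r) = 6 - 1*(-10) = 6 + 10 = 16)
(39960 - 1*(-5042))/((-12 - 96)*J(-2) + 22775) = (39960 - 1*(-5042))/((-12 - 96)*16 + 22775) = (39960 + 5042)/(-108*16 + 22775) = 45002/(-1728 + 22775) = 45002/21047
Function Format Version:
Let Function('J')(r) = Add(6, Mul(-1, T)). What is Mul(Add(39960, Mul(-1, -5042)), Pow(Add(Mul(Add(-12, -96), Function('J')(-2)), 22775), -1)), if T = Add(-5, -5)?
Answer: Rational(45002, 21047) ≈ 2.1382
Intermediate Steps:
T = -10
Function('J')(r) = 16 (Function('J')(r) = Add(6, Mul(-1, -10)) = Add(6, 10) = 16)
Mul(Add(39960, Mul(-1, -5042)), Pow(Add(Mul(Add(-12, -96), Function('J')(-2)), 22775), -1)) = Mul(Add(39960, Mul(-1, -5042)), Pow(Add(Mul(Add(-12, -96), 16), 22775), -1)) = Mul(Add(39960, 5042), Pow(Add(Mul(-108, 16), 22775), -1)) = Mul(45002, Pow(Add(-1728, 22775), -1)) = Mul(45002, Pow(21047, -1)) = Mul(45002, Rational(1, 21047)) = Rational(45002, 21047)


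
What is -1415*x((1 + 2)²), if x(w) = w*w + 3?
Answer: -118860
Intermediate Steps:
x(w) = 3 + w² (x(w) = w² + 3 = 3 + w²)
-1415*x((1 + 2)²) = -1415*(3 + ((1 + 2)²)²) = -1415*(3 + (3²)²) = -1415*(3 + 9²) = -1415*(3 + 81) = -1415*84 = -118860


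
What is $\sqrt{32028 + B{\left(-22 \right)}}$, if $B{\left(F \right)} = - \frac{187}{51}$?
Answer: $\frac{\sqrt{288219}}{3} \approx 178.95$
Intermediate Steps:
$B{\left(F \right)} = - \frac{11}{3}$ ($B{\left(F \right)} = \left(-187\right) \frac{1}{51} = - \frac{11}{3}$)
$\sqrt{32028 + B{\left(-22 \right)}} = \sqrt{32028 - \frac{11}{3}} = \sqrt{\frac{96073}{3}} = \frac{\sqrt{288219}}{3}$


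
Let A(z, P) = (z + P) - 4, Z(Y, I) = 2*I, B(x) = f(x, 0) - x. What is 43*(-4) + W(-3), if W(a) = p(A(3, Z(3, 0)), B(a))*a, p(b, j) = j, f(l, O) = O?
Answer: -181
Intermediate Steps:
B(x) = -x (B(x) = 0 - x = -x)
A(z, P) = -4 + P + z (A(z, P) = (P + z) - 4 = -4 + P + z)
W(a) = -a**2 (W(a) = (-a)*a = -a**2)
43*(-4) + W(-3) = 43*(-4) - 1*(-3)**2 = -172 - 1*9 = -172 - 9 = -181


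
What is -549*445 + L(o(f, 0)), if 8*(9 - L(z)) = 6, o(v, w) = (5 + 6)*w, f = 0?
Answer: -977187/4 ≈ -2.4430e+5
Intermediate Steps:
o(v, w) = 11*w
L(z) = 33/4 (L(z) = 9 - ⅛*6 = 9 - ¾ = 33/4)
-549*445 + L(o(f, 0)) = -549*445 + 33/4 = -244305 + 33/4 = -977187/4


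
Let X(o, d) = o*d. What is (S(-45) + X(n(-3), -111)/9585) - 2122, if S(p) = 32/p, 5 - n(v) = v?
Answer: -2260786/1065 ≈ -2122.8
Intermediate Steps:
n(v) = 5 - v
X(o, d) = d*o
(S(-45) + X(n(-3), -111)/9585) - 2122 = (32/(-45) - 111*(5 - 1*(-3))/9585) - 2122 = (32*(-1/45) - 111*(5 + 3)*(1/9585)) - 2122 = (-32/45 - 111*8*(1/9585)) - 2122 = (-32/45 - 888*1/9585) - 2122 = (-32/45 - 296/3195) - 2122 = -856/1065 - 2122 = -2260786/1065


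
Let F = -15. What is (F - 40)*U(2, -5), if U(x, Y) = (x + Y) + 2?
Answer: 55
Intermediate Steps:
U(x, Y) = 2 + Y + x (U(x, Y) = (Y + x) + 2 = 2 + Y + x)
(F - 40)*U(2, -5) = (-15 - 40)*(2 - 5 + 2) = -55*(-1) = 55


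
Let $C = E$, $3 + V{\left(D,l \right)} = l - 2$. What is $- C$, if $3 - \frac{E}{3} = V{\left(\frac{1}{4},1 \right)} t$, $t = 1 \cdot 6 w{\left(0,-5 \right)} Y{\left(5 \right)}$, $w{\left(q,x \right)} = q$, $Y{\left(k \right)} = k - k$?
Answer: $-9$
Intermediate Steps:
$Y{\left(k \right)} = 0$
$V{\left(D,l \right)} = -5 + l$ ($V{\left(D,l \right)} = -3 + \left(l - 2\right) = -3 + \left(-2 + l\right) = -5 + l$)
$t = 0$ ($t = 1 \cdot 6 \cdot 0 \cdot 0 = 6 \cdot 0 = 0$)
$E = 9$ ($E = 9 - 3 \left(-5 + 1\right) 0 = 9 - 3 \left(\left(-4\right) 0\right) = 9 - 0 = 9 + 0 = 9$)
$C = 9$
$- C = \left(-1\right) 9 = -9$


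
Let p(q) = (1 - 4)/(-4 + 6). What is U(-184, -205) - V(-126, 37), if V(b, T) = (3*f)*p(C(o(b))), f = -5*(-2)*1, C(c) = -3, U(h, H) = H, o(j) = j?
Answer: -160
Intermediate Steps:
p(q) = -3/2
f = 10 (f = 10*1 = 10)
V(b, T) = -45 (V(b, T) = (3*10)*(-3/2) = 30*(-3/2) = -45)
U(-184, -205) - V(-126, 37) = -205 - 1*(-45) = -205 + 45 = -160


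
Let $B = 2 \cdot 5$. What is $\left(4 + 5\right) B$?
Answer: $90$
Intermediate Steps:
$B = 10$
$\left(4 + 5\right) B = \left(4 + 5\right) 10 = 9 \cdot 10 = 90$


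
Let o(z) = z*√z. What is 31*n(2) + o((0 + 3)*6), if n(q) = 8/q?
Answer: 124 + 54*√2 ≈ 200.37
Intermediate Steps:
o(z) = z^(3/2)
31*n(2) + o((0 + 3)*6) = 31*(8/2) + ((0 + 3)*6)^(3/2) = 31*(8*(½)) + (3*6)^(3/2) = 31*4 + 18^(3/2) = 124 + 54*√2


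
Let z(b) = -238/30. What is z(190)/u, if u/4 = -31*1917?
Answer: 119/3565620 ≈ 3.3374e-5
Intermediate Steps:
u = -237708 (u = 4*(-31*1917) = 4*(-59427) = -237708)
z(b) = -119/15 (z(b) = -238*1/30 = -119/15)
z(190)/u = -119/15/(-237708) = -119/15*(-1/237708) = 119/3565620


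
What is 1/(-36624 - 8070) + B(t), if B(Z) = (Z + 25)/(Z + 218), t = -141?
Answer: -5184581/3441438 ≈ -1.5065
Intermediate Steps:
B(Z) = (25 + Z)/(218 + Z)
1/(-36624 - 8070) + B(t) = 1/(-36624 - 8070) + (25 - 141)/(218 - 141) = 1/(-44694) - 116/77 = -1/44694 + (1/77)*(-116) = -1/44694 - 116/77 = -5184581/3441438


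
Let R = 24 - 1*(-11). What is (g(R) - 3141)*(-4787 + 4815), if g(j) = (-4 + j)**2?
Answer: -61040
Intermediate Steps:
R = 35 (R = 24 + 11 = 35)
(g(R) - 3141)*(-4787 + 4815) = ((-4 + 35)**2 - 3141)*(-4787 + 4815) = (31**2 - 3141)*28 = (961 - 3141)*28 = -2180*28 = -61040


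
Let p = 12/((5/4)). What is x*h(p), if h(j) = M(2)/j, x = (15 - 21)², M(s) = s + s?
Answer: 15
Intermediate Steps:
M(s) = 2*s
p = 48/5 (p = 12/((5*(¼))) = 12/(5/4) = 12*(⅘) = 48/5 ≈ 9.6000)
x = 36 (x = (-6)² = 36)
h(j) = 4/j (h(j) = (2*2)/j = 4/j)
x*h(p) = 36*(4/(48/5)) = 36*(4*(5/48)) = 36*(5/12) = 15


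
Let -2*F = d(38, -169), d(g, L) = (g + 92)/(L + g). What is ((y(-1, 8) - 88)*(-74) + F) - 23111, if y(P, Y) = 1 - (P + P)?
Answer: -2203486/131 ≈ -16821.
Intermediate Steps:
y(P, Y) = 1 - 2*P
d(g, L) = (92 + g)/(L + g)
F = 65/131 (F = -(92 + 38)/(2*(-169 + 38)) = -130/(2*(-131)) = -(-1)*130/262 = -1/2*(-130/131) = 65/131 ≈ 0.49618)
((y(-1, 8) - 88)*(-74) + F) - 23111 = (((1 - 2*(-1)) - 88)*(-74) + 65/131) - 23111 = (((1 + 2) - 88)*(-74) + 65/131) - 23111 = ((3 - 88)*(-74) + 65/131) - 23111 = (-85*(-74) + 65/131) - 23111 = (6290 + 65/131) - 23111 = 824055/131 - 23111 = -2203486/131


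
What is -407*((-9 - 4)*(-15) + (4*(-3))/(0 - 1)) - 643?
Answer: -84892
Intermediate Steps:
-407*((-9 - 4)*(-15) + (4*(-3))/(0 - 1)) - 643 = -407*(-13*(-15) - 12/(-1)) - 643 = -407*(195 - 12*(-1)) - 643 = -407*(195 + 12) - 643 = -407*207 - 643 = -84249 - 643 = -84892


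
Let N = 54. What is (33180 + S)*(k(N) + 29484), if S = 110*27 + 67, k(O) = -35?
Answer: 1066554433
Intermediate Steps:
S = 3037 (S = 2970 + 67 = 3037)
(33180 + S)*(k(N) + 29484) = (33180 + 3037)*(-35 + 29484) = 36217*29449 = 1066554433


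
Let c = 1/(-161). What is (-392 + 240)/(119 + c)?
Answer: -12236/9579 ≈ -1.2774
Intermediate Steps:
c = -1/161 ≈ -0.0062112
(-392 + 240)/(119 + c) = (-392 + 240)/(119 - 1/161) = -152/19158/161 = -152*161/19158 = -12236/9579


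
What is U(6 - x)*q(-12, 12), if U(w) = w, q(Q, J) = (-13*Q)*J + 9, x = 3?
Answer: 5643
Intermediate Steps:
q(Q, J) = 9 - 13*J*Q (q(Q, J) = -13*J*Q + 9 = 9 - 13*J*Q)
U(6 - x)*q(-12, 12) = (6 - 1*3)*(9 - 13*12*(-12)) = (6 - 3)*(9 + 1872) = 3*1881 = 5643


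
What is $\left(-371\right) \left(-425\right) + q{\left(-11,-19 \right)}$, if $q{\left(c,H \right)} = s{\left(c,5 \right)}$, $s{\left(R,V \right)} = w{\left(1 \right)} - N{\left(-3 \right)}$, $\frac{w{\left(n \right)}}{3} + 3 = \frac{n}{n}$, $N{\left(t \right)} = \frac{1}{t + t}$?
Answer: $\frac{946015}{6} \approx 1.5767 \cdot 10^{5}$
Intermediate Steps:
$N{\left(t \right)} = \frac{1}{2 t}$
$w{\left(n \right)} = -6$ ($w{\left(n \right)} = -9 + 3 \frac{n}{n} = -9 + 3 \cdot 1 = -9 + 3 = -6$)
$s{\left(R,V \right)} = - \frac{35}{6}$ ($s{\left(R,V \right)} = -6 - \frac{1}{2 \left(-3\right)} = -6 - \frac{1}{2} \left(- \frac{1}{3}\right) = -6 - - \frac{1}{6} = -6 + \frac{1}{6} = - \frac{35}{6}$)
$q{\left(c,H \right)} = - \frac{35}{6}$
$\left(-371\right) \left(-425\right) + q{\left(-11,-19 \right)} = \left(-371\right) \left(-425\right) - \frac{35}{6} = 157675 - \frac{35}{6} = \frac{946015}{6}$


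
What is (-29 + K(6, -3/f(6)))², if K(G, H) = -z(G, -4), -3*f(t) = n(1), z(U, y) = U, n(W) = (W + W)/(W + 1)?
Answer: 1225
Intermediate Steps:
n(W) = 2*W/(1 + W) (n(W) = (2*W)/(1 + W) = 2*W/(1 + W))
f(t) = -⅓ (f(t) = -2/(3*(1 + 1)) = -2/(3*2) = -⅓*1 = -⅓)
K(G, H) = -G
(-29 + K(6, -3/f(6)))² = (-29 - 1*6)² = (-29 - 6)² = (-35)² = 1225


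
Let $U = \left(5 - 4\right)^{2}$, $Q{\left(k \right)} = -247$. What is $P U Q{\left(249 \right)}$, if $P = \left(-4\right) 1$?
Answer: $988$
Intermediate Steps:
$P = -4$
$U = 1$ ($U = 1^{2} = 1$)
$P U Q{\left(249 \right)} = \left(-4\right) 1 \left(-247\right) = \left(-4\right) \left(-247\right) = 988$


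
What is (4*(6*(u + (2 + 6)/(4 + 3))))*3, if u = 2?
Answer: 1584/7 ≈ 226.29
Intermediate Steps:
(4*(6*(u + (2 + 6)/(4 + 3))))*3 = (4*(6*(2 + (2 + 6)/(4 + 3))))*3 = (4*(6*(2 + 8/7)))*3 = (4*(6*(22/7)))*3 = (4*(132/7))*3 = (528/7)*3 = 1584/7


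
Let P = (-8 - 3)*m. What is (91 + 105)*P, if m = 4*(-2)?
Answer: 17248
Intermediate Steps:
m = -8
P = 88 (P = (-8 - 3)*(-8) = -11*(-8) = 88)
(91 + 105)*P = (91 + 105)*88 = 196*88 = 17248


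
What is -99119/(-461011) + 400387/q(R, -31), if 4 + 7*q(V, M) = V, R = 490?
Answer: 1292127850633/224051346 ≈ 5767.1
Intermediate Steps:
q(V, M) = -4/7 + V/7
-99119/(-461011) + 400387/q(R, -31) = -99119/(-461011) + 400387/(-4/7 + (⅐)*490) = -99119*(-1/461011) + 400387/(-4/7 + 70) = 99119/461011 + 400387/(486/7) = 99119/461011 + 400387*(7/486) = 99119/461011 + 2802709/486 = 1292127850633/224051346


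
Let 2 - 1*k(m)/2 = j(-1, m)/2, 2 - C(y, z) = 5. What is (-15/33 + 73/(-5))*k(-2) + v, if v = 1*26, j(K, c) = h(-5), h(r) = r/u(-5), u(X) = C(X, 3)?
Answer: -502/55 ≈ -9.1273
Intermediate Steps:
C(y, z) = -3 (C(y, z) = 2 - 1*5 = 2 - 5 = -3)
u(X) = -3
h(r) = -r/3 (h(r) = r/(-3) = r*(-⅓) = -r/3)
j(K, c) = 5/3 (j(K, c) = -⅓*(-5) = 5/3)
v = 26
k(m) = 7/3 (k(m) = 4 - 10/(3*2) = 4 - 2*⅚ = 4 - 5/3 = 7/3)
(-15/33 + 73/(-5))*k(-2) + v = (-15/33 + 73/(-5))*(7/3) + 26 = (-15*1/33 + 73*(-⅕))*(7/3) + 26 = (-5/11 - 73/5)*(7/3) + 26 = -828/55*7/3 + 26 = -1932/55 + 26 = -502/55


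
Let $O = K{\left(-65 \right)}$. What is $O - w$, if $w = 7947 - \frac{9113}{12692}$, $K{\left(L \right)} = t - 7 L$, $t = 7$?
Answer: $- \frac{94990507}{12692} \approx -7484.3$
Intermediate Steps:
$K{\left(L \right)} = 7 - 7 L$
$w = \frac{100854211}{12692}$ ($w = 7947 - 9113 \cdot \frac{1}{12692} = 7947 - \frac{9113}{12692} = \frac{100854211}{12692} \approx 7946.3$)
$O = 462$ ($O = 7 - -455 = 7 + 455 = 462$)
$O - w = 462 - \frac{100854211}{12692} = - \frac{94990507}{12692}$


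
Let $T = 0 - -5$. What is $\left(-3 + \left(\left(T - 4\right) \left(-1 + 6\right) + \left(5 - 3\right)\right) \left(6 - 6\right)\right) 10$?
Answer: $-30$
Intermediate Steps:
$T = 5$ ($T = 0 + 5 = 5$)
$\left(-3 + \left(\left(T - 4\right) \left(-1 + 6\right) + \left(5 - 3\right)\right) \left(6 - 6\right)\right) 10 = \left(-3 + \left(\left(5 - 4\right) \left(-1 + 6\right) + \left(5 - 3\right)\right) \left(6 - 6\right)\right) 10 = \left(-3 + \left(1 \cdot 5 + 2\right) 0\right) 10 = \left(-3 + \left(5 + 2\right) 0\right) 10 = \left(-3 + 7 \cdot 0\right) 10 = \left(-3 + 0\right) 10 = \left(-3\right) 10 = -30$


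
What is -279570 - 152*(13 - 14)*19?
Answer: -276682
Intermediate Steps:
-279570 - 152*(13 - 14)*19 = -279570 - (-152)*19 = -279570 - 152*(-19) = -279570 + 2888 = -276682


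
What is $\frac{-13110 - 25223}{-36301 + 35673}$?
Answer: $\frac{38333}{628} \approx 61.04$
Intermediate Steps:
$\frac{-13110 - 25223}{-36301 + 35673} = - \frac{38333}{-628} = \left(-38333\right) \left(- \frac{1}{628}\right) = \frac{38333}{628}$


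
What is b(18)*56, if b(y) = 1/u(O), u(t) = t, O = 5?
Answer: 56/5 ≈ 11.200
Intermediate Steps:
b(y) = ⅕ (b(y) = 1/5 = ⅕)
b(18)*56 = (⅕)*56 = 56/5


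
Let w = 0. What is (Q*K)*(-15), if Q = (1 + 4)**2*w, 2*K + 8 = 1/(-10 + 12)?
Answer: 0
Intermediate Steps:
K = -15/4 (K = -4 + 1/(2*(-10 + 12)) = -4 + (1/2)/2 = -4 + (1/2)*(1/2) = -4 + 1/4 = -15/4 ≈ -3.7500)
Q = 0 (Q = (1 + 4)**2*0 = 5**2*0 = 25*0 = 0)
(Q*K)*(-15) = (0*(-15/4))*(-15) = 0*(-15) = 0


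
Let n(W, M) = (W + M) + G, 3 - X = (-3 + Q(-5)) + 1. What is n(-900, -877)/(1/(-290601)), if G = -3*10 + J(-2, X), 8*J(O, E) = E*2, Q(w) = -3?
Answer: 524534805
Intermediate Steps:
X = 8 (X = 3 - ((-3 - 3) + 1) = 3 - (-6 + 1) = 3 - 1*(-5) = 3 + 5 = 8)
J(O, E) = E/4 (J(O, E) = (E*2)/8 = (2*E)/8 = E/4)
G = -28 (G = -3*10 + (¼)*8 = -30 + 2 = -28)
n(W, M) = -28 + M + W (n(W, M) = (W + M) - 28 = (M + W) - 28 = -28 + M + W)
n(-900, -877)/(1/(-290601)) = (-28 - 877 - 900)/(1/(-290601)) = -1805/(-1/290601) = -1805*(-290601) = 524534805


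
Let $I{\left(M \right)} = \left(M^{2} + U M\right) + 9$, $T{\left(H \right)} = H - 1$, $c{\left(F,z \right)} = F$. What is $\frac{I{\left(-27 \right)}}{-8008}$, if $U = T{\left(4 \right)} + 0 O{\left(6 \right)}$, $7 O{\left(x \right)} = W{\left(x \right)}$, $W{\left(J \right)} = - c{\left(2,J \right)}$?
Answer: $- \frac{657}{8008} \approx -0.082043$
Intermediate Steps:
$W{\left(J \right)} = -2$ ($W{\left(J \right)} = \left(-1\right) 2 = -2$)
$T{\left(H \right)} = -1 + H$ ($T{\left(H \right)} = H - 1 = -1 + H$)
$O{\left(x \right)} = - \frac{2}{7}$ ($O{\left(x \right)} = \frac{1}{7} \left(-2\right) = - \frac{2}{7}$)
$U = 3$ ($U = \left(-1 + 4\right) + 0 \left(- \frac{2}{7}\right) = 3 + 0 = 3$)
$I{\left(M \right)} = 9 + M^{2} + 3 M$ ($I{\left(M \right)} = \left(M^{2} + 3 M\right) + 9 = 9 + M^{2} + 3 M$)
$\frac{I{\left(-27 \right)}}{-8008} = \frac{9 + \left(-27\right)^{2} + 3 \left(-27\right)}{-8008} = \left(9 + 729 - 81\right) \left(- \frac{1}{8008}\right) = 657 \left(- \frac{1}{8008}\right) = - \frac{657}{8008}$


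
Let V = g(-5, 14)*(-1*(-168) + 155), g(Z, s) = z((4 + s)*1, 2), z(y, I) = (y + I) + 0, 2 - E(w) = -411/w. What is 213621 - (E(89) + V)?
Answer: 18436740/89 ≈ 2.0715e+5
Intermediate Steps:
E(w) = 2 + 411/w (E(w) = 2 - (-411)/w = 2 + 411/w)
z(y, I) = I + y (z(y, I) = (I + y) + 0 = I + y)
g(Z, s) = 6 + s (g(Z, s) = 2 + (4 + s)*1 = 2 + (4 + s) = 6 + s)
V = 6460 (V = (6 + 14)*(-1*(-168) + 155) = 20*(168 + 155) = 20*323 = 6460)
213621 - (E(89) + V) = 213621 - ((2 + 411/89) + 6460) = 213621 - (589/89 + 6460) = 213621 - 1*575529/89 = 213621 - 575529/89 = 18436740/89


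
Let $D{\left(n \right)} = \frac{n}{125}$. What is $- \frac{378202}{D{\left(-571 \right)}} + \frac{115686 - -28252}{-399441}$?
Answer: $\frac{18883590946652}{228080811} \approx 82793.0$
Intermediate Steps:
$D{\left(n \right)} = \frac{n}{125}$ ($D{\left(n \right)} = n \frac{1}{125} = \frac{n}{125}$)
$- \frac{378202}{D{\left(-571 \right)}} + \frac{115686 - -28252}{-399441} = - \frac{378202}{\frac{1}{125} \left(-571\right)} + \frac{115686 - -28252}{-399441} = - \frac{378202}{- \frac{571}{125}} + \left(115686 + 28252\right) \left(- \frac{1}{399441}\right) = \left(-378202\right) \left(- \frac{125}{571}\right) + 143938 \left(- \frac{1}{399441}\right) = \frac{47275250}{571} - \frac{143938}{399441} = \frac{18883590946652}{228080811}$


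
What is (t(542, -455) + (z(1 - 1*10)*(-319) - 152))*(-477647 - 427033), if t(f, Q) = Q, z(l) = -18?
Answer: -4645531800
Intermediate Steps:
(t(542, -455) + (z(1 - 1*10)*(-319) - 152))*(-477647 - 427033) = (-455 + (-18*(-319) - 152))*(-477647 - 427033) = (-455 + (5742 - 152))*(-904680) = (-455 + 5590)*(-904680) = 5135*(-904680) = -4645531800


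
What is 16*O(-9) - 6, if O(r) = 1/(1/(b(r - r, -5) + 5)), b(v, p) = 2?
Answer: 106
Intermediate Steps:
O(r) = 7 (O(r) = 1/(1/(2 + 5)) = 1/(1/7) = 1/(⅐) = 7)
16*O(-9) - 6 = 16*7 - 6 = 112 - 6 = 106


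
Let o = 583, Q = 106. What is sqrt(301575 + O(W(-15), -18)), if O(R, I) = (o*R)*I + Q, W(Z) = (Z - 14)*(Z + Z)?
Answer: I*sqrt(8828099) ≈ 2971.2*I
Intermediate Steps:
W(Z) = 2*Z*(-14 + Z) (W(Z) = (-14 + Z)*(2*Z) = 2*Z*(-14 + Z))
O(R, I) = 106 + 583*I*R (O(R, I) = (583*R)*I + 106 = 583*I*R + 106 = 106 + 583*I*R)
sqrt(301575 + O(W(-15), -18)) = sqrt(301575 + (106 + 583*(-18)*(2*(-15)*(-14 - 15)))) = sqrt(301575 + (106 + 583*(-18)*(2*(-15)*(-29)))) = sqrt(301575 + (106 + 583*(-18)*870)) = sqrt(301575 + (106 - 9129780)) = sqrt(301575 - 9129674) = sqrt(-8828099) = I*sqrt(8828099)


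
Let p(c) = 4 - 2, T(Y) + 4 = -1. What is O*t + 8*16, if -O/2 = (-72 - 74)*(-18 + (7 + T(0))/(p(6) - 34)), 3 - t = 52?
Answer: 1034265/4 ≈ 2.5857e+5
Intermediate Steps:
T(Y) = -5 (T(Y) = -4 - 1 = -5)
t = -49 (t = 3 - 1*52 = 3 - 52 = -49)
p(c) = 2
O = -21097/4 (O = -2*(-72 - 74)*(-18 + (7 - 5)/(2 - 34)) = -(-292)*(-18 + 2/(-32)) = -(-292)*(-18 + 2*(-1/32)) = -(-292)*(-18 - 1/16) = -(-292)*(-289)/16 = -2*21097/8 = -21097/4 ≈ -5274.3)
O*t + 8*16 = -21097/4*(-49) + 8*16 = 1033753/4 + 128 = 1034265/4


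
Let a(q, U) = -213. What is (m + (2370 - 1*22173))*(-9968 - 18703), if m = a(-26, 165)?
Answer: 573878736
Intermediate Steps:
m = -213
(m + (2370 - 1*22173))*(-9968 - 18703) = (-213 + (2370 - 1*22173))*(-9968 - 18703) = (-213 + (2370 - 22173))*(-28671) = (-213 - 19803)*(-28671) = -20016*(-28671) = 573878736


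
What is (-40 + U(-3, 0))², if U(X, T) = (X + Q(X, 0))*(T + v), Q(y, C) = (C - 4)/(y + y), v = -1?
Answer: 12769/9 ≈ 1418.8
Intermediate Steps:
Q(y, C) = (-4 + C)/(2*y) (Q(y, C) = (-4 + C)/((2*y)) = (-4 + C)*(1/(2*y)) = (-4 + C)/(2*y))
U(X, T) = (-1 + T)*(X - 2/X) (U(X, T) = (X + (-4 + 0)/(2*X))*(T - 1) = (X + (½)*(-4)/X)*(-1 + T) = (X - 2/X)*(-1 + T) = (-1 + T)*(X - 2/X))
(-40 + U(-3, 0))² = (-40 + (2 - 2*0 + (-3)²*(-1 + 0))/(-3))² = (-40 - (2 + 0 + 9*(-1))/3)² = (-40 - (2 + 0 - 9)/3)² = (-40 - ⅓*(-7))² = (-40 + 7/3)² = (-113/3)² = 12769/9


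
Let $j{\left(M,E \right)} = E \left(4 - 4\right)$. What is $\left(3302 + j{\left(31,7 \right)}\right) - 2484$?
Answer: $818$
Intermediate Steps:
$j{\left(M,E \right)} = 0$ ($j{\left(M,E \right)} = E 0 = 0$)
$\left(3302 + j{\left(31,7 \right)}\right) - 2484 = \left(3302 + 0\right) - 2484 = 3302 - 2484 = 818$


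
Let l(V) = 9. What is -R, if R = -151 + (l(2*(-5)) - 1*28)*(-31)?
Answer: -438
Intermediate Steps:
R = 438 (R = -151 + (9 - 1*28)*(-31) = -151 + (9 - 28)*(-31) = -151 - 19*(-31) = -151 + 589 = 438)
-R = -1*438 = -438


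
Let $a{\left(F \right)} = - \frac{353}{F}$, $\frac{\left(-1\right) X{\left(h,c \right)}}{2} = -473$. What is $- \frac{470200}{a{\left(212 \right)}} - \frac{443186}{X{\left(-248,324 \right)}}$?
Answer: $\frac{47071552871}{166969} \approx 2.8192 \cdot 10^{5}$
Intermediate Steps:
$X{\left(h,c \right)} = 946$ ($X{\left(h,c \right)} = \left(-2\right) \left(-473\right) = 946$)
$- \frac{470200}{a{\left(212 \right)}} - \frac{443186}{X{\left(-248,324 \right)}} = - \frac{470200}{\left(-353\right) \frac{1}{212}} - \frac{443186}{946} = - \frac{470200}{\left(-353\right) \frac{1}{212}} - \frac{221593}{473} = - \frac{470200}{- \frac{353}{212}} - \frac{221593}{473} = \left(-470200\right) \left(- \frac{212}{353}\right) - \frac{221593}{473} = \frac{99682400}{353} - \frac{221593}{473} = \frac{47071552871}{166969}$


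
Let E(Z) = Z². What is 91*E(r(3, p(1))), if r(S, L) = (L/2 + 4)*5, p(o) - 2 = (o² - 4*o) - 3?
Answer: 9100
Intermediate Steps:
p(o) = -1 + o² - 4*o (p(o) = 2 + ((o² - 4*o) - 3) = 2 + (-3 + o² - 4*o) = -1 + o² - 4*o)
r(S, L) = 20 + 5*L/2 (r(S, L) = (L*(½) + 4)*5 = (L/2 + 4)*5 = (4 + L/2)*5 = 20 + 5*L/2)
91*E(r(3, p(1))) = 91*(20 + 5*(-1 + 1² - 4*1)/2)² = 91*(20 + 5*(-1 + 1 - 4)/2)² = 91*(20 + (5/2)*(-4))² = 91*(20 - 10)² = 91*10² = 91*100 = 9100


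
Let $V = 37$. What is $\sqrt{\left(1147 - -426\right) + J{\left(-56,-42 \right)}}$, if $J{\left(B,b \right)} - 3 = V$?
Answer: $\sqrt{1613} \approx 40.162$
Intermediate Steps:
$J{\left(B,b \right)} = 40$ ($J{\left(B,b \right)} = 3 + 37 = 40$)
$\sqrt{\left(1147 - -426\right) + J{\left(-56,-42 \right)}} = \sqrt{\left(1147 - -426\right) + 40} = \sqrt{\left(1147 + 426\right) + 40} = \sqrt{1573 + 40} = \sqrt{1613}$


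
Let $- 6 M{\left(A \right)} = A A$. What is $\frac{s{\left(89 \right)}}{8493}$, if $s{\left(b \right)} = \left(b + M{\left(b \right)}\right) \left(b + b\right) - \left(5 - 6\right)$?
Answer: $- \frac{657440}{25479} \approx -25.803$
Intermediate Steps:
$M{\left(A \right)} = - \frac{A^{2}}{6}$ ($M{\left(A \right)} = - \frac{A A}{6} = - \frac{A^{2}}{6}$)
$s{\left(b \right)} = 1 + 2 b \left(b - \frac{b^{2}}{6}\right)$ ($s{\left(b \right)} = \left(b - \frac{b^{2}}{6}\right) \left(b + b\right) - \left(5 - 6\right) = \left(b - \frac{b^{2}}{6}\right) 2 b - -1 = 2 b \left(b - \frac{b^{2}}{6}\right) + 1 = 1 + 2 b \left(b - \frac{b^{2}}{6}\right)$)
$\frac{s{\left(89 \right)}}{8493} = \frac{1 + 2 \cdot 89^{2} - \frac{89^{3}}{3}}{8493} = \left(1 + 2 \cdot 7921 - \frac{704969}{3}\right) \frac{1}{8493} = \left(1 + 15842 - \frac{704969}{3}\right) \frac{1}{8493} = \left(- \frac{657440}{3}\right) \frac{1}{8493} = - \frac{657440}{25479}$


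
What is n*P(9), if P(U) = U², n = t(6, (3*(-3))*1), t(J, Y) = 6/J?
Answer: 81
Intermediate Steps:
n = 1 (n = 6/6 = 6*(⅙) = 1)
n*P(9) = 1*9² = 1*81 = 81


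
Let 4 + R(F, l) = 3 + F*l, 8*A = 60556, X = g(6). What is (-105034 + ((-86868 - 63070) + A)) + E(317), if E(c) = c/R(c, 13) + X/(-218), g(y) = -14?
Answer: -111103451307/449080 ≈ -2.4740e+5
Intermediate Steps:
X = -14
A = 15139/2 (A = (⅛)*60556 = 15139/2 ≈ 7569.5)
R(F, l) = -1 + F*l (R(F, l) = -4 + (3 + F*l) = -1 + F*l)
E(c) = 7/109 + c/(-1 + 13*c) (E(c) = c/(-1 + c*13) - 14/(-218) = c/(-1 + 13*c) - 14*(-1/218) = c/(-1 + 13*c) + 7/109 = 7/109 + c/(-1 + 13*c))
(-105034 + ((-86868 - 63070) + A)) + E(317) = (-105034 + ((-86868 - 63070) + 15139/2)) + (-7 + 200*317)/(109*(-1 + 13*317)) = (-105034 + (-149938 + 15139/2)) + (-7 + 63400)/(109*(-1 + 4121)) = (-105034 - 284737/2) + (1/109)*63393/4120 = -494805/2 + (1/109)*(1/4120)*63393 = -494805/2 + 63393/449080 = -111103451307/449080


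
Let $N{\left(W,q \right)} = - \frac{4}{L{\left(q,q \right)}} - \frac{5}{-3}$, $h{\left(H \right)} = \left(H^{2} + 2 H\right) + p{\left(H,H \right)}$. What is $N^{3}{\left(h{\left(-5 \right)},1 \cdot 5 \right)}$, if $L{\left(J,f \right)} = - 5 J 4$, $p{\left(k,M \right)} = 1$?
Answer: $\frac{2097152}{421875} \approx 4.971$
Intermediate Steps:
$L{\left(J,f \right)} = - 20 J$
$h{\left(H \right)} = 1 + H^{2} + 2 H$ ($h{\left(H \right)} = \left(H^{2} + 2 H\right) + 1 = 1 + H^{2} + 2 H$)
$N{\left(W,q \right)} = \frac{5}{3} + \frac{1}{5 q}$ ($N{\left(W,q \right)} = - \frac{4}{\left(-20\right) q} - \frac{5}{-3} = - 4 \left(- \frac{1}{20 q}\right) - - \frac{5}{3} = \frac{1}{5 q} + \frac{5}{3} = \frac{5}{3} + \frac{1}{5 q}$)
$N^{3}{\left(h{\left(-5 \right)},1 \cdot 5 \right)} = \left(\frac{3 + 25 \cdot 1 \cdot 5}{15 \cdot 1 \cdot 5}\right)^{3} = \left(\frac{3 + 25 \cdot 5}{15 \cdot 5}\right)^{3} = \left(\frac{1}{15} \cdot \frac{1}{5} \left(3 + 125\right)\right)^{3} = \left(\frac{1}{15} \cdot \frac{1}{5} \cdot 128\right)^{3} = \left(\frac{128}{75}\right)^{3} = \frac{2097152}{421875}$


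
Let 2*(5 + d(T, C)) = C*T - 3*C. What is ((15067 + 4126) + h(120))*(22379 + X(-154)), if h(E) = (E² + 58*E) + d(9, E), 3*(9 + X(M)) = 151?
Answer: 917170996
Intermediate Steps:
X(M) = 124/3 (X(M) = -9 + (⅓)*151 = -9 + 151/3 = 124/3)
d(T, C) = -5 - 3*C/2 + C*T/2 (d(T, C) = -5 + (C*T - 3*C)/2 = -5 + (-3*C + C*T)/2 = -5 + (-3*C/2 + C*T/2) = -5 - 3*C/2 + C*T/2)
h(E) = -5 + E² + 61*E (h(E) = (E² + 58*E) + (-5 - 3*E/2 + (½)*E*9) = (E² + 58*E) + (-5 - 3*E/2 + 9*E/2) = (E² + 58*E) + (-5 + 3*E) = -5 + E² + 61*E)
((15067 + 4126) + h(120))*(22379 + X(-154)) = ((15067 + 4126) + (-5 + 120² + 61*120))*(22379 + 124/3) = (19193 + (-5 + 14400 + 7320))*(67261/3) = (19193 + 21715)*(67261/3) = 40908*(67261/3) = 917170996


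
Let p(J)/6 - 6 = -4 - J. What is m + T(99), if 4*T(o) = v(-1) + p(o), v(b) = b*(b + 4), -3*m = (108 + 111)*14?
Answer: -4673/4 ≈ -1168.3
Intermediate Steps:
m = -1022 (m = -(108 + 111)*14/3 = -73*14 = -1/3*3066 = -1022)
v(b) = b*(4 + b)
p(J) = 12 - 6*J (p(J) = 36 + 6*(-4 - J) = 36 + (-24 - 6*J) = 12 - 6*J)
T(o) = 9/4 - 3*o/2 (T(o) = (-(4 - 1) + (12 - 6*o))/4 = (-1*3 + (12 - 6*o))/4 = (-3 + (12 - 6*o))/4 = (9 - 6*o)/4 = 9/4 - 3*o/2)
m + T(99) = -1022 + (9/4 - 3/2*99) = -1022 + (9/4 - 297/2) = -1022 - 585/4 = -4673/4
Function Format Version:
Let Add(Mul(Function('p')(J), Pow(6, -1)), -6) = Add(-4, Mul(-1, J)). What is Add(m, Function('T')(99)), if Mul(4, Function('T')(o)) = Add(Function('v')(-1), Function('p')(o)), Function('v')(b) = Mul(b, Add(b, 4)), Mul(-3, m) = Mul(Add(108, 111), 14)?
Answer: Rational(-4673, 4) ≈ -1168.3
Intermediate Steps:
m = -1022 (m = Mul(Rational(-1, 3), Mul(Add(108, 111), 14)) = Mul(Rational(-1, 3), Mul(219, 14)) = Mul(Rational(-1, 3), 3066) = -1022)
Function('v')(b) = Mul(b, Add(4, b))
Function('p')(J) = Add(12, Mul(-6, J)) (Function('p')(J) = Add(36, Mul(6, Add(-4, Mul(-1, J)))) = Add(36, Add(-24, Mul(-6, J))) = Add(12, Mul(-6, J)))
Function('T')(o) = Add(Rational(9, 4), Mul(Rational(-3, 2), o)) (Function('T')(o) = Mul(Rational(1, 4), Add(Mul(-1, Add(4, -1)), Add(12, Mul(-6, o)))) = Mul(Rational(1, 4), Add(Mul(-1, 3), Add(12, Mul(-6, o)))) = Mul(Rational(1, 4), Add(-3, Add(12, Mul(-6, o)))) = Mul(Rational(1, 4), Add(9, Mul(-6, o))) = Add(Rational(9, 4), Mul(Rational(-3, 2), o)))
Add(m, Function('T')(99)) = Add(-1022, Add(Rational(9, 4), Mul(Rational(-3, 2), 99))) = Add(-1022, Add(Rational(9, 4), Rational(-297, 2))) = Add(-1022, Rational(-585, 4)) = Rational(-4673, 4)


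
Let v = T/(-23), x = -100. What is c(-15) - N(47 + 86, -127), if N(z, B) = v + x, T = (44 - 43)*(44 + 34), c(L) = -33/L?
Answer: 12143/115 ≈ 105.59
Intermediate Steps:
T = 78 (T = 1*78 = 78)
v = -78/23 (v = 78/(-23) = 78*(-1/23) = -78/23 ≈ -3.3913)
N(z, B) = -2378/23 (N(z, B) = -78/23 - 100 = -2378/23)
c(-15) - N(47 + 86, -127) = -33/(-15) - 1*(-2378/23) = -33*(-1/15) + 2378/23 = 11/5 + 2378/23 = 12143/115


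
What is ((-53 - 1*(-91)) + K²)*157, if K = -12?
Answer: 28574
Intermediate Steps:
((-53 - 1*(-91)) + K²)*157 = ((-53 - 1*(-91)) + (-12)²)*157 = ((-53 + 91) + 144)*157 = (38 + 144)*157 = 182*157 = 28574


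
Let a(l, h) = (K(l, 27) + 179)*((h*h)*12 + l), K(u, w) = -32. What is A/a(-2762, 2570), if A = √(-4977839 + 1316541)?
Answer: I*√3661298/11650637586 ≈ 1.6424e-7*I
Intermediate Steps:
A = I*√3661298 (A = √(-3661298) = I*√3661298 ≈ 1913.5*I)
a(l, h) = 147*l + 1764*h² (a(l, h) = (-32 + 179)*((h*h)*12 + l) = 147*(h²*12 + l) = 147*(12*h² + l) = 147*(l + 12*h²) = 147*l + 1764*h²)
A/a(-2762, 2570) = (I*√3661298)/(147*(-2762) + 1764*2570²) = (I*√3661298)/(-406014 + 1764*6604900) = (I*√3661298)/(-406014 + 11651043600) = (I*√3661298)/11650637586 = (I*√3661298)*(1/11650637586) = I*√3661298/11650637586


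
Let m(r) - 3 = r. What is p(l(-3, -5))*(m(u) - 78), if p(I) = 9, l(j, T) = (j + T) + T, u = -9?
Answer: -756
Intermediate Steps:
m(r) = 3 + r
l(j, T) = j + 2*T (l(j, T) = (T + j) + T = j + 2*T)
p(l(-3, -5))*(m(u) - 78) = 9*((3 - 9) - 78) = 9*(-6 - 78) = 9*(-84) = -756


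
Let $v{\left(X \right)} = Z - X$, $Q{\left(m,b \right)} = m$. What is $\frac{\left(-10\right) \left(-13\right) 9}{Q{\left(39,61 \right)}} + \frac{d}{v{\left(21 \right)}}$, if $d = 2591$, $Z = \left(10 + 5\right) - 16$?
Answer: $- \frac{1931}{22} \approx -87.773$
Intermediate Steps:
$Z = -1$ ($Z = 15 - 16 = -1$)
$v{\left(X \right)} = -1 - X$
$\frac{\left(-10\right) \left(-13\right) 9}{Q{\left(39,61 \right)}} + \frac{d}{v{\left(21 \right)}} = \frac{\left(-10\right) \left(-13\right) 9}{39} + \frac{2591}{-1 - 21} = 130 \cdot 9 \cdot \frac{1}{39} + \frac{2591}{-1 - 21} = 1170 \cdot \frac{1}{39} + \frac{2591}{-22} = 30 + 2591 \left(- \frac{1}{22}\right) = 30 - \frac{2591}{22} = - \frac{1931}{22}$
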